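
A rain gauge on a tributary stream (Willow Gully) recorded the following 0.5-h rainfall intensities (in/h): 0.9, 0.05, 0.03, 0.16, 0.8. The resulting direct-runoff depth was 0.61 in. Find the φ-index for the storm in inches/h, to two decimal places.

φ ≈ 0.24 in/h

Only the 2 blocks with intensity above φ contribute runoff: 0.9, 0.8 in/h.
Σ(I−φ)·Δt = d  ⇒  (0.9+0.8 − 2φ)·0.5 = 0.61
φ = (1.700 − 0.61/0.5) / 2 = 0.24 in/h.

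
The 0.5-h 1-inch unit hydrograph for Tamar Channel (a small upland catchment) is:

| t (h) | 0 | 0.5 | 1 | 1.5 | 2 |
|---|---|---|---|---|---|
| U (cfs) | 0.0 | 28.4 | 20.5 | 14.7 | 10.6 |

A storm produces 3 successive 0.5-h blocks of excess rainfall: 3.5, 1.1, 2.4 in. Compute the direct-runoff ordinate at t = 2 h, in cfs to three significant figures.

Q ≈ 102 cfs

By discrete convolution, Q_j = Σ (P_i / 1 in) · U_{j−i}.
At t = 2 h (j=4): Q = (3.5/1)·10.6 + (1.1/1)·14.7 + (2.4/1)·20.5 = 102 cfs.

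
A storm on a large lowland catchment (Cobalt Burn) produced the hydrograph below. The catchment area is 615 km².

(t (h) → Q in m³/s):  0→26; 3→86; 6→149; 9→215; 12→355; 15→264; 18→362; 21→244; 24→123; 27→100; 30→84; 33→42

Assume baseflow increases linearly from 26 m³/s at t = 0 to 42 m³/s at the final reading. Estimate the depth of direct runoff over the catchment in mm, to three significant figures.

Direct runoff: 0.00, 58.55, 120.09, 184.64, 323.18, 230.73, 327.27, 207.82, 85.36, 60.91, 43.45, 0.00 m³/s; ΣQ_DR = 1642 m³/s.
V = ΣQ_DR · Δt = 1642 × 10800 s = 1.773 × 10^7 m³.
Over A = 615 km², depth = V / A = 28.8 mm.

d ≈ 28.8 mm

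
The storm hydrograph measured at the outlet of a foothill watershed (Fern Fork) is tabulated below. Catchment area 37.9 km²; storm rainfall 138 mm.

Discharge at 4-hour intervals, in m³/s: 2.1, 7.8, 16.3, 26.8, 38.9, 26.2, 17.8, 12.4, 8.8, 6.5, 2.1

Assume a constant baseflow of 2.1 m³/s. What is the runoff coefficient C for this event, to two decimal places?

C ≈ 0.39

ΣQ_DR = 142.6 m³/s; V = ΣQ_DR·Δt = 2.053 × 10^6 m³.
Runoff depth d = V / A = 54.18 mm.
C = d / P = 54.18 / 138 = 0.39.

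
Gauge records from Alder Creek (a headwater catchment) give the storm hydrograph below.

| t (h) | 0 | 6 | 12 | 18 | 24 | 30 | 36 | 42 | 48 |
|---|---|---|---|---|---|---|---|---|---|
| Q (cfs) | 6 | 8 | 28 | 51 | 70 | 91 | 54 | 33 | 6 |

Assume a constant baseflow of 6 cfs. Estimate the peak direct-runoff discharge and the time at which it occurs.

Q_p = 85.0 cfs at t = 30 h

Subtracting baseflow gives direct-runoff ordinates: 0.0, 2.0, 22.0, 45.0, 64.0, 85.0, 48.0, 27.0, 0.0 cfs.
The maximum is 85.0 cfs, occurring at the reading for t = 30 h.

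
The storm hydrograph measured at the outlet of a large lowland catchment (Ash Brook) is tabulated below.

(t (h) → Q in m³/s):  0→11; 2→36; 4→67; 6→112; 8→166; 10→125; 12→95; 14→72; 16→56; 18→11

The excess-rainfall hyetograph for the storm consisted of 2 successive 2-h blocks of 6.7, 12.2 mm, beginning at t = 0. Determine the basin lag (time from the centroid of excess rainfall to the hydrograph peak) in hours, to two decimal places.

Centroid of excess rainfall: t_c = Σ P_i·t̄_i / ΣP_i = 2.2910 h (block centres at 1, 3 h).
Hydrograph peak occurs at t = 8 h, so basin lag t_L = 8 − 2.2910 = 5.71 h.

t_L ≈ 5.71 h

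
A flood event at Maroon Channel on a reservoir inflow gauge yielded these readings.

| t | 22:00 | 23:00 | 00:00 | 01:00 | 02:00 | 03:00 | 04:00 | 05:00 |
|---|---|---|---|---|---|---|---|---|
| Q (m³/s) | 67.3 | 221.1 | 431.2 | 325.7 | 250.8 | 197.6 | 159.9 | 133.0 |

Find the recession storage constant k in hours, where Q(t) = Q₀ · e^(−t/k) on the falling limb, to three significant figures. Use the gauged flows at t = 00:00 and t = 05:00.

On the falling limb, Q drops from 431.2 to 133.0 m³/s between t = 00:00 and t = 05:00 (Δt = 5 h).
k = −Δt / ln(Q₂/Q₁) = −5 / ln(133.0/431.2) = 4.25 h.

k ≈ 4.25 h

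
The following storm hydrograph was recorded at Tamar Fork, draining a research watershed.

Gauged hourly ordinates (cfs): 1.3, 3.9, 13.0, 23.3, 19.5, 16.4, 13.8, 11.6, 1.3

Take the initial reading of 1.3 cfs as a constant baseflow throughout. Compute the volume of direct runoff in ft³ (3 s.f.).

Direct-runoff ordinates (Q − Q_b): 0.0, 2.6, 11.7, 22.0, 18.2, 15.1, 12.5, 10.3, 0.0 cfs.
ΣQ_DR = 92.40 cfs.
With Δt = 1 h = 3600 s, V = ΣQ_DR · Δt = 92.40 × 3600 = 3.33 × 10^5 ft³.

V ≈ 3.33 × 10^5 ft³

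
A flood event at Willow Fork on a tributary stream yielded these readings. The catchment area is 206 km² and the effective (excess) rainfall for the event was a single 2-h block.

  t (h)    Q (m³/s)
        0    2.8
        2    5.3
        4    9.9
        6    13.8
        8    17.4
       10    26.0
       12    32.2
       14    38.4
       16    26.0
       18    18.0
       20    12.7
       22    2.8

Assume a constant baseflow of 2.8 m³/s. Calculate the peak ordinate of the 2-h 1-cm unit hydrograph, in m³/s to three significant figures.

U_p ≈ 59.3 m³/s

Direct runoff: 0.0, 2.5, 7.1, 11.0, 14.6, 23.2, 29.4, 35.6, 23.2, 15.2, 9.9, 0.0 m³/s; ΣQ_DR = 171.7 m³/s, peak = 35.6 m³/s.
Runoff depth d = ΣQ_DR·Δt / A = 171.7 × 7200 / (206 km²) = 6.001 mm.
The 1-cm UH is the DRH scaled by (10 mm)/d, so U_p = 35.6 × 10/6.001 = 59.3 m³/s.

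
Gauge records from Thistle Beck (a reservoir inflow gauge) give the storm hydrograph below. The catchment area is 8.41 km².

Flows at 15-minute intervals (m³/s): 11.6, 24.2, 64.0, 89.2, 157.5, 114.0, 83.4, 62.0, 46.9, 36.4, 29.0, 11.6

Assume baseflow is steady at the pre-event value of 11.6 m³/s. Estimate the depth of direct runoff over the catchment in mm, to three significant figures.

d ≈ 63.2 mm

Direct runoff: 0.0, 12.6, 52.4, 77.6, 145.9, 102.4, 71.8, 50.4, 35.3, 24.8, 17.4, 0.0 m³/s; ΣQ_DR = 590.6 m³/s.
V = ΣQ_DR · Δt = 590.6 × 900 s = 5.315 × 10^5 m³.
Over A = 8.41 km², depth = V / A = 63.2 mm.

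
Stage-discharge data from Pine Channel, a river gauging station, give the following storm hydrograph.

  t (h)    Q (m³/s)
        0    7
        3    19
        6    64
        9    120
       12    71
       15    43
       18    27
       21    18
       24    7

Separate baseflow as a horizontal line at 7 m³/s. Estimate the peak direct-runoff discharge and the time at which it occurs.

Subtracting baseflow gives direct-runoff ordinates: 0.0, 12.0, 57.0, 113.0, 64.0, 36.0, 20.0, 11.0, 0.0 m³/s.
The maximum is 113.0 m³/s, occurring at the reading for t = 9 h.

Q_p = 113.0 m³/s at t = 9 h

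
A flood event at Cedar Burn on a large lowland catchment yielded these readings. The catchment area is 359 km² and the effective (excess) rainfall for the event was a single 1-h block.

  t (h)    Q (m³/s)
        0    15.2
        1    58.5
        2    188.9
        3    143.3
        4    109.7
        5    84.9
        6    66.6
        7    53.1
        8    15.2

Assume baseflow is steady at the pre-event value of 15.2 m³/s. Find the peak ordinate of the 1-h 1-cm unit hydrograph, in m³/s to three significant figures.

Direct runoff: 0.0, 43.3, 173.7, 128.1, 94.5, 69.7, 51.4, 37.9, 0.0 m³/s; ΣQ_DR = 598.6 m³/s, peak = 173.7 m³/s.
Runoff depth d = ΣQ_DR·Δt / A = 598.6 × 3600 / (359 km²) = 6.003 mm.
The 1-cm UH is the DRH scaled by (10 mm)/d, so U_p = 173.7 × 10/6.003 = 289 m³/s.

U_p ≈ 289 m³/s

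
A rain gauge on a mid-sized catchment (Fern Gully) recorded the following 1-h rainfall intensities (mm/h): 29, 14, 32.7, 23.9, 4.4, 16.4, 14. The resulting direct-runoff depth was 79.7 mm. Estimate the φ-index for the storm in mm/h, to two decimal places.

Only the 6 blocks with intensity above φ contribute runoff: 29, 14, 32.7, 23.9, 16.4, 14 mm/h.
Σ(I−φ)·Δt = d  ⇒  (29+14+32.7+23.9+16.4+14 − 6φ)·1 = 79.7
φ = (130.0 − 79.7/1) / 6 = 8.38 mm/h.

φ ≈ 8.38 mm/h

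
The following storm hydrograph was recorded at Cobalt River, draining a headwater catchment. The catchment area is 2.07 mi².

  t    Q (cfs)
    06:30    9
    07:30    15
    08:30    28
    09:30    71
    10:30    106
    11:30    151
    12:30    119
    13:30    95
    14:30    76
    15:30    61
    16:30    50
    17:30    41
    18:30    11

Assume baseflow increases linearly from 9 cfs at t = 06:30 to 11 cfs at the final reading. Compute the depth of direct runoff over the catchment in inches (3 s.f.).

d ≈ 0.526 in

Direct runoff: 0.00, 5.83, 18.67, 61.50, 96.33, 141.17, 109.00, 84.83, 65.67, 50.50, 39.33, 30.17, 0.00 cfs; ΣQ_DR = 703.0 cfs.
V = ΣQ_DR · Δt = 703.0 × 3600 s = 2.531 × 10^6 ft³.
Over A = 2.07 mi², depth = V / A = 0.526 in.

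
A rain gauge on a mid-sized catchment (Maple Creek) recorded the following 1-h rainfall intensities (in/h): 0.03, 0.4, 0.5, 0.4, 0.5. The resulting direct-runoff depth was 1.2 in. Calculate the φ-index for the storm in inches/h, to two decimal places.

Only the 4 blocks with intensity above φ contribute runoff: 0.4, 0.5, 0.4, 0.5 in/h.
Σ(I−φ)·Δt = d  ⇒  (0.4+0.5+0.4+0.5 − 4φ)·1 = 1.2
φ = (1.800 − 1.2/1) / 4 = 0.15 in/h.

φ ≈ 0.15 in/h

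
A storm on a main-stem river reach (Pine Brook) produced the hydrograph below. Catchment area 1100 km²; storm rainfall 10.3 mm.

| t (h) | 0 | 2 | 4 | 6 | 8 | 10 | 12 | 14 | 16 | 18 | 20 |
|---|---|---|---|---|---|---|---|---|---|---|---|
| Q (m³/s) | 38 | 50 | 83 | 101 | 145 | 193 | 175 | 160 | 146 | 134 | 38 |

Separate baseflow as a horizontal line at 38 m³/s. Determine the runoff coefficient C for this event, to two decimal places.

C ≈ 0.54

ΣQ_DR = 845.0 m³/s; V = ΣQ_DR·Δt = 6.084 × 10^6 m³.
Runoff depth d = V / A = 5.531 mm.
C = d / P = 5.531 / 10.3 = 0.54.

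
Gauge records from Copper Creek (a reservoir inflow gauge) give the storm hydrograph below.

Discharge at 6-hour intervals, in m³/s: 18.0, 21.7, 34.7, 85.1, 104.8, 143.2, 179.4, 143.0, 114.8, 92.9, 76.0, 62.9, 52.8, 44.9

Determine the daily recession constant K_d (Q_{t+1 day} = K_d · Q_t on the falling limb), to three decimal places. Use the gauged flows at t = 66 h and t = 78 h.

K_d ≈ 0.510

Between t = 66 h and t = 78 h the flow falls from 62.9 to 44.9 m³/s over 2×6 h = 12 h.
Per-interval ratio K = (44.9/62.9)^(1/2) = 0.8449; K_d = K^(24/6) = 0.510.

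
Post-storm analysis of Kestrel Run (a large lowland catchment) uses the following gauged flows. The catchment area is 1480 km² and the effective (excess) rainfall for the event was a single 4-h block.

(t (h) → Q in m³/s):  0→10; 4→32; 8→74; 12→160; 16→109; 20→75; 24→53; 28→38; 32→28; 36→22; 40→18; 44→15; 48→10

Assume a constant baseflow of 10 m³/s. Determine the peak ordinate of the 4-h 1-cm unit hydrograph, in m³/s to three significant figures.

Direct runoff: 0.0, 22.0, 64.0, 150.0, 99.0, 65.0, 43.0, 28.0, 18.0, 12.0, 8.0, 5.0, 0.0 m³/s; ΣQ_DR = 514.0 m³/s, peak = 150.0 m³/s.
Runoff depth d = ΣQ_DR·Δt / A = 514.0 × 14400 / (1480 km²) = 5.001 mm.
The 1-cm UH is the DRH scaled by (10 mm)/d, so U_p = 150.0 × 10/5.001 = 300 m³/s.

U_p ≈ 300 m³/s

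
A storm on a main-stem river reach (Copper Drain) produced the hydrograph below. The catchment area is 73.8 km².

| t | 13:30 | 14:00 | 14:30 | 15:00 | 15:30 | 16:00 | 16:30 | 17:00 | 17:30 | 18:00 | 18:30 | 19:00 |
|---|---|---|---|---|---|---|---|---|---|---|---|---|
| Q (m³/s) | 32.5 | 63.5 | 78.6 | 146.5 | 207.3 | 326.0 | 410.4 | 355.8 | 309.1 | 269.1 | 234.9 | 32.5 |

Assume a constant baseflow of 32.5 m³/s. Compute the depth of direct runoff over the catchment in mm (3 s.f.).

Direct runoff: 0.0, 31.0, 46.1, 114.0, 174.8, 293.5, 377.9, 323.3, 276.6, 236.6, 202.4, 0.0 m³/s; ΣQ_DR = 2076 m³/s.
V = ΣQ_DR · Δt = 2076 × 1800 s = 3.737 × 10^6 m³.
Over A = 73.8 km², depth = V / A = 50.6 mm.

d ≈ 50.6 mm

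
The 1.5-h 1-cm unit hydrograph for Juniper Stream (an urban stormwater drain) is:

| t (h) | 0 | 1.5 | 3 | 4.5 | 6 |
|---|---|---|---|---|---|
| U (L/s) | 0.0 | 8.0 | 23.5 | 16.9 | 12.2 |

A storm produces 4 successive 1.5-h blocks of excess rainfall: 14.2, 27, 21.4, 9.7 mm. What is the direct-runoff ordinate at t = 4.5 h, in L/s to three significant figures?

Q ≈ 105 L/s

By discrete convolution, Q_j = Σ (P_i / 10 mm) · U_{j−i}.
At t = 4.5 h (j=3): Q = (14.2/10)·16.9 + (27/10)·23.5 + (21.4/10)·8.0 + (9.7/10)·0.0 = 105 L/s.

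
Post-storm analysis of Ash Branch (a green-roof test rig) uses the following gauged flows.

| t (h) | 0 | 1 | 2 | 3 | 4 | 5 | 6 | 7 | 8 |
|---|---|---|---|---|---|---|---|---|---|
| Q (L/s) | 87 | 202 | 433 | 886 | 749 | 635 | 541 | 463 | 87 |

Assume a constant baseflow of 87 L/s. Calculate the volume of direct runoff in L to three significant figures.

Direct-runoff ordinates (Q − Q_b): 0.0, 115.0, 346.0, 799.0, 662.0, 548.0, 454.0, 376.0, 0.0 L/s.
ΣQ_DR = 3300 L/s.
With Δt = 1 h = 3600 s, V = ΣQ_DR · Δt = 3300 × 3600 = 1.19 × 10^7 L.

V ≈ 1.19 × 10^7 L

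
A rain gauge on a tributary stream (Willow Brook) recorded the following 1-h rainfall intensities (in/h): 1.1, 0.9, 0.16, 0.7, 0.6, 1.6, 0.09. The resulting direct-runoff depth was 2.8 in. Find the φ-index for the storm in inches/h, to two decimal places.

Only the 5 blocks with intensity above φ contribute runoff: 1.1, 0.9, 0.7, 0.6, 1.6 in/h.
Σ(I−φ)·Δt = d  ⇒  (1.1+0.9+0.7+0.6+1.6 − 5φ)·1 = 2.8
φ = (4.900 − 2.8/1) / 5 = 0.42 in/h.

φ ≈ 0.42 in/h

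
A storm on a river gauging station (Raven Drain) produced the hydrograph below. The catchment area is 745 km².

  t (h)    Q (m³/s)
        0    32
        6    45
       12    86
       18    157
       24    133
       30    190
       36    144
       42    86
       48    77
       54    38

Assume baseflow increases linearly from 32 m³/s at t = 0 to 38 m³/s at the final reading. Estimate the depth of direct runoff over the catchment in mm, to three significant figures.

d ≈ 18.5 mm

Direct runoff: 0.00, 12.33, 52.67, 123.00, 98.33, 154.67, 108.00, 49.33, 39.67, 0.00 m³/s; ΣQ_DR = 638.0 m³/s.
V = ΣQ_DR · Δt = 638.0 × 21600 s = 1.378 × 10^7 m³.
Over A = 745 km², depth = V / A = 18.5 mm.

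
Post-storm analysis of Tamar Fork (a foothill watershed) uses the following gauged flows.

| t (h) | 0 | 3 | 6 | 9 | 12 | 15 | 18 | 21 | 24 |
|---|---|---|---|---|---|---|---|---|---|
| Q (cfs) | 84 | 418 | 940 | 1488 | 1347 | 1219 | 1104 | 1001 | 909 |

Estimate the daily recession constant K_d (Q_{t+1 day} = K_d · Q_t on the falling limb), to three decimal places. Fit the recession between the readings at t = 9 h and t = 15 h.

K_d ≈ 0.450

Between t = 9 h and t = 15 h the flow falls from 1488 to 1219 cfs over 2×3 h = 6 h.
Per-interval ratio K = (1219/1488)^(1/2) = 0.9051; K_d = K^(24/3) = 0.450.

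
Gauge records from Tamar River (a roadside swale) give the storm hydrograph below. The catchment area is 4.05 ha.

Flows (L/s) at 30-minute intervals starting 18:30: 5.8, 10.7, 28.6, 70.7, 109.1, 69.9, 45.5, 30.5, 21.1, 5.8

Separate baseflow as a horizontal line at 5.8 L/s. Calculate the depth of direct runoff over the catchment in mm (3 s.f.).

d ≈ 15.1 mm

Direct runoff: 0.0, 4.9, 22.8, 64.9, 103.3, 64.1, 39.7, 24.7, 15.3, 0.0 L/s; ΣQ_DR = 339.7 L/s.
V = ΣQ_DR · Δt = 339.7 × 1800 s = 6.115 × 10^5 L.
Over A = 4.05 ha, depth = V / A = 15.1 mm.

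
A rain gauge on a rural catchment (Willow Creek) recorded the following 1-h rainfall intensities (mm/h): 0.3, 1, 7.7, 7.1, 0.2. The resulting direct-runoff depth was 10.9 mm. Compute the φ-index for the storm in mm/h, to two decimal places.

φ ≈ 1.95 mm/h

Only the 2 blocks with intensity above φ contribute runoff: 7.7, 7.1 mm/h.
Σ(I−φ)·Δt = d  ⇒  (7.7+7.1 − 2φ)·1 = 10.9
φ = (14.80 − 10.9/1) / 2 = 1.95 mm/h.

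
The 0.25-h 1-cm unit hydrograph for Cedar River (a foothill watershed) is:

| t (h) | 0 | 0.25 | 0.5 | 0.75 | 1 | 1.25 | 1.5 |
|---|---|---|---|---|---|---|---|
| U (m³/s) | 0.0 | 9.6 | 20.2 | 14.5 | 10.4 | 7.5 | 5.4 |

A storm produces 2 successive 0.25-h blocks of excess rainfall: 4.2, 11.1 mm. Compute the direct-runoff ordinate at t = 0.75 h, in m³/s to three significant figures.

By discrete convolution, Q_j = Σ (P_i / 10 mm) · U_{j−i}.
At t = 0.75 h (j=3): Q = (4.2/10)·14.5 + (11.1/10)·20.2 = 28.5 m³/s.

Q ≈ 28.5 m³/s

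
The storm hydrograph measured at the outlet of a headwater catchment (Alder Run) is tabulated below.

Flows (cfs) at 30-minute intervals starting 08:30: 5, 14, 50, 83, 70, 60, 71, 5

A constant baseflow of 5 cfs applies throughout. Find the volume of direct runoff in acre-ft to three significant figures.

V ≈ 13.1 acre-ft

Direct-runoff ordinates (Q − Q_b): 0.0, 9.0, 45.0, 78.0, 65.0, 55.0, 66.0, 0.0 cfs.
ΣQ_DR = 318.0 cfs.
With Δt = 0.5 h = 1800 s, V = ΣQ_DR · Δt = 318.0 × 1800 = 5.72 × 10^5 ft³ = 13.1 acre-ft.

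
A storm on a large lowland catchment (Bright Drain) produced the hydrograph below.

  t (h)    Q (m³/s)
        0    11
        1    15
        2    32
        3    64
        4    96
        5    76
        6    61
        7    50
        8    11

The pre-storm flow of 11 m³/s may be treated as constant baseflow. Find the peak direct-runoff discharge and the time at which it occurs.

Q_p = 85.0 m³/s at t = 4 h

Subtracting baseflow gives direct-runoff ordinates: 0.0, 4.0, 21.0, 53.0, 85.0, 65.0, 50.0, 39.0, 0.0 m³/s.
The maximum is 85.0 m³/s, occurring at the reading for t = 4 h.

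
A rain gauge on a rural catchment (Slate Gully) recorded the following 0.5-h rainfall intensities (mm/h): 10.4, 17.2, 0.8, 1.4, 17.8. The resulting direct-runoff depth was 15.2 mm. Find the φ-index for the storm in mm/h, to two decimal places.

Only the 3 blocks with intensity above φ contribute runoff: 10.4, 17.2, 17.8 mm/h.
Σ(I−φ)·Δt = d  ⇒  (10.4+17.2+17.8 − 3φ)·0.5 = 15.2
φ = (45.40 − 15.2/0.5) / 3 = 5.00 mm/h.

φ ≈ 5.00 mm/h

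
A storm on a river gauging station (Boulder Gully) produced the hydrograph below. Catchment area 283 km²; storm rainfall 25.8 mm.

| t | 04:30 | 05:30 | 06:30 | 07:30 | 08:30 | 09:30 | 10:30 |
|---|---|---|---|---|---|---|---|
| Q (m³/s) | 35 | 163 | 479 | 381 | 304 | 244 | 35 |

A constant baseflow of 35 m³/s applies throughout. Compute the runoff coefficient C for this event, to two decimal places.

ΣQ_DR = 1396 m³/s; V = ΣQ_DR·Δt = 5.026 × 10^6 m³.
Runoff depth d = V / A = 17.76 mm.
C = d / P = 17.76 / 25.8 = 0.69.

C ≈ 0.69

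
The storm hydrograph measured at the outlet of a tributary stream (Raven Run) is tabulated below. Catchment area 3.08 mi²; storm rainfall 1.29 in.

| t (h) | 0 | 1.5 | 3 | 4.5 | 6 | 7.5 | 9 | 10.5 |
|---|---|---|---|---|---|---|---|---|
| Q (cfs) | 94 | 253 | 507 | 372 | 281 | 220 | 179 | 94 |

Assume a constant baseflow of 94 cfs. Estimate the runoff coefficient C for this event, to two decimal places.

ΣQ_DR = 1248 cfs; V = ΣQ_DR·Δt = 6.739 × 10^6 ft³.
Runoff depth d = V / A = 0.9418 in.
C = d / P = 0.9418 / 1.29 = 0.73.

C ≈ 0.73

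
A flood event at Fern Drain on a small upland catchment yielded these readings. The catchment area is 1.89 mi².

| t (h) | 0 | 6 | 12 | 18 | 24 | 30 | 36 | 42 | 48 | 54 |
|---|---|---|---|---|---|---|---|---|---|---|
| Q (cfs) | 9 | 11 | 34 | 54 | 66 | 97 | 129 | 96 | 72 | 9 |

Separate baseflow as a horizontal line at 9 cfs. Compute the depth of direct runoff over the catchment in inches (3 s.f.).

d ≈ 2.40 in

Direct runoff: 0.0, 2.0, 25.0, 45.0, 57.0, 88.0, 120.0, 87.0, 63.0, 0.0 cfs; ΣQ_DR = 487.0 cfs.
V = ΣQ_DR · Δt = 487.0 × 21600 s = 1.052 × 10^7 ft³.
Over A = 1.89 mi², depth = V / A = 2.40 in.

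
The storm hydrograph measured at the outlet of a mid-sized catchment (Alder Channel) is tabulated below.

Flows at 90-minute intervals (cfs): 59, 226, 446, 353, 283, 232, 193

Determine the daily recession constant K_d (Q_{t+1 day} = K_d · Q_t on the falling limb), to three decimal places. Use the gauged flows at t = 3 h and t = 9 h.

Between t = 3 h and t = 9 h the flow falls from 446 to 193 cfs over 4×1.5 h = 6 h.
Per-interval ratio K = (193/446)^(1/4) = 0.8111; K_d = K^(24/1.5) = 0.035.

K_d ≈ 0.035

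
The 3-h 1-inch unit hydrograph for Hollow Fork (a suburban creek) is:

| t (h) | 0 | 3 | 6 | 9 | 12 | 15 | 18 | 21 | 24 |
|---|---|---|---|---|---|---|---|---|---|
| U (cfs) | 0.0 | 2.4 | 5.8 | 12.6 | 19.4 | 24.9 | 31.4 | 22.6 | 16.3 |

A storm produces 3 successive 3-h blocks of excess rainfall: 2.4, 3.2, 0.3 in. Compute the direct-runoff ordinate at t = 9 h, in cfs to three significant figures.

Q ≈ 49.5 cfs

By discrete convolution, Q_j = Σ (P_i / 1 in) · U_{j−i}.
At t = 9 h (j=3): Q = (2.4/1)·12.6 + (3.2/1)·5.8 + (0.3/1)·2.4 = 49.5 cfs.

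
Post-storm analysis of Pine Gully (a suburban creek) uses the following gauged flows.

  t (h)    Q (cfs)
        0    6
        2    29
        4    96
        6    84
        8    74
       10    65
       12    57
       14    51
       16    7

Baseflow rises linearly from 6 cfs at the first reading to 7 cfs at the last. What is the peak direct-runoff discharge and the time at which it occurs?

Subtracting baseflow gives direct-runoff ordinates: 0.00, 22.88, 89.75, 77.62, 67.50, 58.38, 50.25, 44.12, 0.00 cfs.
The maximum is 89.75 cfs, occurring at the reading for t = 4 h.

Q_p = 89.75 cfs at t = 4 h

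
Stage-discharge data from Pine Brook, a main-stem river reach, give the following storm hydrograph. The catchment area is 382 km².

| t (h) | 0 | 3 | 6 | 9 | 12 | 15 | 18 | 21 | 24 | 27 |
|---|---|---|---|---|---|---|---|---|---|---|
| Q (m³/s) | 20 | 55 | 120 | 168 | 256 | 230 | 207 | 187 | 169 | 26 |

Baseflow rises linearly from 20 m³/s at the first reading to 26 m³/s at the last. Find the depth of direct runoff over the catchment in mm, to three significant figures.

Direct runoff: 0.00, 34.33, 98.67, 146.00, 233.33, 206.67, 183.00, 162.33, 143.67, 0.00 m³/s; ΣQ_DR = 1208 m³/s.
V = ΣQ_DR · Δt = 1208 × 10800 s = 1.305 × 10^7 m³.
Over A = 382 km², depth = V / A = 34.2 mm.

d ≈ 34.2 mm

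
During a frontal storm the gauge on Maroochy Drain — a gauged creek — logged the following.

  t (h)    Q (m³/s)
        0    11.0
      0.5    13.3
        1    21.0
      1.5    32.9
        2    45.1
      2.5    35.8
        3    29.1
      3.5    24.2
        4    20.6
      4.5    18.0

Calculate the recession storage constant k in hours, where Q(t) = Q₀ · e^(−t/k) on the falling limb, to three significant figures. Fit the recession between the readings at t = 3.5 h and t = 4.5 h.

On the falling limb, Q drops from 24.2 to 18.0 m³/s between t = 3.5 h and t = 4.5 h (Δt = 1 h).
k = −Δt / ln(Q₂/Q₁) = −1 / ln(18.0/24.2) = 3.38 h.

k ≈ 3.38 h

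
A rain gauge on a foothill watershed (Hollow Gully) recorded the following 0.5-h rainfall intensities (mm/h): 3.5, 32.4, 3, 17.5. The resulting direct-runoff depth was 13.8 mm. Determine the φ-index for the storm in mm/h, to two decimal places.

φ ≈ 11.15 mm/h

Only the 2 blocks with intensity above φ contribute runoff: 32.4, 17.5 mm/h.
Σ(I−φ)·Δt = d  ⇒  (32.4+17.5 − 2φ)·0.5 = 13.8
φ = (49.90 − 13.8/0.5) / 2 = 11.15 mm/h.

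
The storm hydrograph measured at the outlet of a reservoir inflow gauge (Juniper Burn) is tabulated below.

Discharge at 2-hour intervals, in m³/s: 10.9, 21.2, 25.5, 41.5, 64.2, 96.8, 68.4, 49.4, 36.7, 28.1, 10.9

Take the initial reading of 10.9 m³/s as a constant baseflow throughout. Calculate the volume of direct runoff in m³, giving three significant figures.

V ≈ 2.40 × 10^6 m³

Direct-runoff ordinates (Q − Q_b): 0.0, 10.3, 14.6, 30.6, 53.3, 85.9, 57.5, 38.5, 25.8, 17.2, 0.0 m³/s.
ΣQ_DR = 333.7 m³/s.
With Δt = 2 h = 7200 s, V = ΣQ_DR · Δt = 333.7 × 7200 = 2.40 × 10^6 m³.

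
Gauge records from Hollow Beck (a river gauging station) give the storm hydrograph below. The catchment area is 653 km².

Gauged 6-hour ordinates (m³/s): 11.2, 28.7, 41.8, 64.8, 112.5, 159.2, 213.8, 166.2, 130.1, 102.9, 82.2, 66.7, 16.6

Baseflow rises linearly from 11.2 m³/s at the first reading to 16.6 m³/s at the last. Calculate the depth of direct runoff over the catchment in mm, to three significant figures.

Direct runoff: 0.00, 17.05, 29.70, 52.25, 99.50, 145.75, 199.90, 151.85, 115.30, 87.65, 66.50, 50.55, 0.00 m³/s; ΣQ_DR = 1016 m³/s.
V = ΣQ_DR · Δt = 1016 × 21600 s = 2.195 × 10^7 m³.
Over A = 653 km², depth = V / A = 33.6 mm.

d ≈ 33.6 mm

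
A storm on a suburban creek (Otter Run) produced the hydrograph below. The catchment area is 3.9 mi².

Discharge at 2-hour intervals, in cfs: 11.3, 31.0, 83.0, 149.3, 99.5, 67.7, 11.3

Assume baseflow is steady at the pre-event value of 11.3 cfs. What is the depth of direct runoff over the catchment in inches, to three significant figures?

d ≈ 0.297 in

Direct runoff: 0.0, 19.7, 71.7, 138.0, 88.2, 56.4, 0.0 cfs; ΣQ_DR = 374.0 cfs.
V = ΣQ_DR · Δt = 374.0 × 7200 s = 2.693 × 10^6 ft³.
Over A = 3.9 mi², depth = V / A = 0.297 in.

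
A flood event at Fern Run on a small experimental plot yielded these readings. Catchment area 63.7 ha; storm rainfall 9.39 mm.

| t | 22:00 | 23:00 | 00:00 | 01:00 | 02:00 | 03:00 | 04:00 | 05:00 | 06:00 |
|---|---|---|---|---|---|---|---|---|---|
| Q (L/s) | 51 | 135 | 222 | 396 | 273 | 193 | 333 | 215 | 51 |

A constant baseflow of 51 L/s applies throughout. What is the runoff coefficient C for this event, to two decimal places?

ΣQ_DR = 1410 L/s; V = ΣQ_DR·Δt = 5.076 × 10^6 L.
Runoff depth d = V / A = 7.969 mm.
C = d / P = 7.969 / 9.39 = 0.85.

C ≈ 0.85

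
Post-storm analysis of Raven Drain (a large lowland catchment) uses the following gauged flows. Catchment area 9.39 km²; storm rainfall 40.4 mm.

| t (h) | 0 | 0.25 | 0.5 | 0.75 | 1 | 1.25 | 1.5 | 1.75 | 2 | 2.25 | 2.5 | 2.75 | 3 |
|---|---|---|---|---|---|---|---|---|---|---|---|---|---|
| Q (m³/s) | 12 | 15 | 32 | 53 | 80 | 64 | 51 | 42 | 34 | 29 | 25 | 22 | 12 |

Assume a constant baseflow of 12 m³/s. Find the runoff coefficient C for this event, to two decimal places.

C ≈ 0.75

ΣQ_DR = 315.0 m³/s; V = ΣQ_DR·Δt = 2.835 × 10^5 m³.
Runoff depth d = V / A = 30.19 mm.
C = d / P = 30.19 / 40.4 = 0.75.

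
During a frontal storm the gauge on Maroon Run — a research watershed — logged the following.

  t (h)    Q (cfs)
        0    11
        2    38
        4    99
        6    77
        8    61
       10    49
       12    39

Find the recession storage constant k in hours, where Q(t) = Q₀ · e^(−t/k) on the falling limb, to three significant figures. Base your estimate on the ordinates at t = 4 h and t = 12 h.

k ≈ 8.59 h

On the falling limb, Q drops from 99 to 39 cfs between t = 4 h and t = 12 h (Δt = 8 h).
k = −Δt / ln(Q₂/Q₁) = −8 / ln(39/99) = 8.59 h.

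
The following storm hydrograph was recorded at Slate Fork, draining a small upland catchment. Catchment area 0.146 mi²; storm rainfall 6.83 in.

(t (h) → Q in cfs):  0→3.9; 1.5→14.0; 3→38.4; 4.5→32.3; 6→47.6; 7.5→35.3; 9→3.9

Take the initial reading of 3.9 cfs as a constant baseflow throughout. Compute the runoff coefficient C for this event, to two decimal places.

ΣQ_DR = 148.1 cfs; V = ΣQ_DR·Δt = 7.997 × 10^5 ft³.
Runoff depth d = V / A = 2.358 in.
C = d / P = 2.358 / 6.83 = 0.35.

C ≈ 0.35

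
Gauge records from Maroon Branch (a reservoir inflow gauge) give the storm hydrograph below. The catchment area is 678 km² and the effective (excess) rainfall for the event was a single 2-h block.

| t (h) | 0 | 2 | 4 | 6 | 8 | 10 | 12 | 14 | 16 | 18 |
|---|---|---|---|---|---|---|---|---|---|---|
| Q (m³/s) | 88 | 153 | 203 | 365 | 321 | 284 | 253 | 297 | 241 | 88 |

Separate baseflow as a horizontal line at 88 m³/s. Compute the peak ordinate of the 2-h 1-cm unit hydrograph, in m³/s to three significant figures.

Direct runoff: 0.0, 65.0, 115.0, 277.0, 233.0, 196.0, 165.0, 209.0, 153.0, 0.0 m³/s; ΣQ_DR = 1413 m³/s, peak = 277.0 m³/s.
Runoff depth d = ΣQ_DR·Δt / A = 1413 × 7200 / (678 km²) = 15.01 mm.
The 1-cm UH is the DRH scaled by (10 mm)/d, so U_p = 277.0 × 10/15.01 = 185 m³/s.

U_p ≈ 185 m³/s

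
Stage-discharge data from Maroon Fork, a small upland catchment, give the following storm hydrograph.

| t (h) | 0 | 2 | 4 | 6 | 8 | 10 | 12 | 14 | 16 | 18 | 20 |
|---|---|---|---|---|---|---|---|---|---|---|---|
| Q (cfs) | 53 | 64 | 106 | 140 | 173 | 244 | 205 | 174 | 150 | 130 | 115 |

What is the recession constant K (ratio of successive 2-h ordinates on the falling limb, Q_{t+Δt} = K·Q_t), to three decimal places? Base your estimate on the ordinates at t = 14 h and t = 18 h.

Using the recession-limb readings at t = 14 h and t = 18 h: Q falls from 174 to 130 cfs over 2 intervals.
K = (Q₂/Q₁)^(1/2) = (130/174)^(1/2) = 0.864.

K ≈ 0.864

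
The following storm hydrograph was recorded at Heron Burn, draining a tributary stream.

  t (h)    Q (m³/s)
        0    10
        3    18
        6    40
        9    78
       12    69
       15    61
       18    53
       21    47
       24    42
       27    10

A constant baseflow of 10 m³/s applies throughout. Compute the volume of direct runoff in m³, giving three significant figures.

V ≈ 3.54 × 10^6 m³

Direct-runoff ordinates (Q − Q_b): 0.0, 8.0, 30.0, 68.0, 59.0, 51.0, 43.0, 37.0, 32.0, 0.0 m³/s.
ΣQ_DR = 328.0 m³/s.
With Δt = 3 h = 10800 s, V = ΣQ_DR · Δt = 328.0 × 10800 = 3.54 × 10^6 m³.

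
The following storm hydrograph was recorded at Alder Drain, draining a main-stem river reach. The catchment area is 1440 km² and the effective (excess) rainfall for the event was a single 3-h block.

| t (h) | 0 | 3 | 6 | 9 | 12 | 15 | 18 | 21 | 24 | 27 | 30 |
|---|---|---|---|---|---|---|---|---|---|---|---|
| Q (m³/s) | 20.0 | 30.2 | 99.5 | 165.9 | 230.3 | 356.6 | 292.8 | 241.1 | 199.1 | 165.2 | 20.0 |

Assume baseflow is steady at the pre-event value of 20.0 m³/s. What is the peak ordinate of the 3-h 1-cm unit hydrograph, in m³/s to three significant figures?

Direct runoff: 0.0, 10.2, 79.5, 145.9, 210.3, 336.6, 272.8, 221.1, 179.1, 145.2, 0.0 m³/s; ΣQ_DR = 1601 m³/s, peak = 336.6 m³/s.
Runoff depth d = ΣQ_DR·Δt / A = 1601 × 10800 / (1440 km²) = 12.01 mm.
The 1-cm UH is the DRH scaled by (10 mm)/d, so U_p = 336.6 × 10/12.01 = 280 m³/s.

U_p ≈ 280 m³/s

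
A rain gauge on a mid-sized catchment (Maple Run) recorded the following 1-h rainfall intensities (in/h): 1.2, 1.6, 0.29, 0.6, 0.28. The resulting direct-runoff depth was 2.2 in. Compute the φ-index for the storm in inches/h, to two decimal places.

Only the 3 blocks with intensity above φ contribute runoff: 1.2, 1.6, 0.6 in/h.
Σ(I−φ)·Δt = d  ⇒  (1.2+1.6+0.6 − 3φ)·1 = 2.2
φ = (3.400 − 2.2/1) / 3 = 0.40 in/h.

φ ≈ 0.40 in/h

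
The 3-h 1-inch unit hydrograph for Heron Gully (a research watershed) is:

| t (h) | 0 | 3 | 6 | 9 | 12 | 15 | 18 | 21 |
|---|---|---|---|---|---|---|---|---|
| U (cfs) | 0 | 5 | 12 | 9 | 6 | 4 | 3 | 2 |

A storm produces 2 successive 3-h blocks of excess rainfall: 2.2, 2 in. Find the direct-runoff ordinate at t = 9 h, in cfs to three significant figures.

By discrete convolution, Q_j = Σ (P_i / 1 in) · U_{j−i}.
At t = 9 h (j=3): Q = (2.2/1)·9 + (2/1)·12 = 43.8 cfs.

Q ≈ 43.8 cfs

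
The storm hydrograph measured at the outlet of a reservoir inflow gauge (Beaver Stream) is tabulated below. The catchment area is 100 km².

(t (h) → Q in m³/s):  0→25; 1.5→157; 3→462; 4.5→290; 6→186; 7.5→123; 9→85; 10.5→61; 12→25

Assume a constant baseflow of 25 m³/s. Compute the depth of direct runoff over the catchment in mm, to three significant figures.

d ≈ 64.2 mm

Direct runoff: 0.0, 132.0, 437.0, 265.0, 161.0, 98.0, 60.0, 36.0, 0.0 m³/s; ΣQ_DR = 1189 m³/s.
V = ΣQ_DR · Δt = 1189 × 5400 s = 6.421 × 10^6 m³.
Over A = 100 km², depth = V / A = 64.2 mm.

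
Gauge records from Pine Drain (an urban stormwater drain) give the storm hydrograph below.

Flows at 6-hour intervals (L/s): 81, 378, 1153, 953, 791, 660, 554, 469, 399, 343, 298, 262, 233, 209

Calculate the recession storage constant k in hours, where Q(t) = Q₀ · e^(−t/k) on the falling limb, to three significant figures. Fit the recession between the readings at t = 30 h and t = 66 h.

k ≈ 39.0 h

On the falling limb, Q drops from 660 to 262 L/s between t = 30 h and t = 66 h (Δt = 36 h).
k = −Δt / ln(Q₂/Q₁) = −36 / ln(262/660) = 39.0 h.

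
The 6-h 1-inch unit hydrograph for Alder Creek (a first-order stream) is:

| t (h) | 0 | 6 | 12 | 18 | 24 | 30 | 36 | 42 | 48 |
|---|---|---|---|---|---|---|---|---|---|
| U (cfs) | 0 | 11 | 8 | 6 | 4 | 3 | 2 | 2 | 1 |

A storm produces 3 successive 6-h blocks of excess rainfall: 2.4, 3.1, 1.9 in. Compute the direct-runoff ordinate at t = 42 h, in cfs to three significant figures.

Q ≈ 16.7 cfs

By discrete convolution, Q_j = Σ (P_i / 1 in) · U_{j−i}.
At t = 42 h (j=7): Q = (2.4/1)·2 + (3.1/1)·2 + (1.9/1)·3 = 16.7 cfs.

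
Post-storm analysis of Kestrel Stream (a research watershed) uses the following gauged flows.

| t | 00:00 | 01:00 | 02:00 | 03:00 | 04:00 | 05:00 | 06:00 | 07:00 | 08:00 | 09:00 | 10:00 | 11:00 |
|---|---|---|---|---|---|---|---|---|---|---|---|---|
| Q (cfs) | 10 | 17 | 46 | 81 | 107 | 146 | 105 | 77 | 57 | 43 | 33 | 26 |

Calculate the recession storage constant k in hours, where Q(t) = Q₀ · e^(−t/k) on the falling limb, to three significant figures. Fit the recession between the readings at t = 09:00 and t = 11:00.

On the falling limb, Q drops from 43 to 26 cfs between t = 09:00 and t = 11:00 (Δt = 2 h).
k = −Δt / ln(Q₂/Q₁) = −2 / ln(26/43) = 3.98 h.

k ≈ 3.98 h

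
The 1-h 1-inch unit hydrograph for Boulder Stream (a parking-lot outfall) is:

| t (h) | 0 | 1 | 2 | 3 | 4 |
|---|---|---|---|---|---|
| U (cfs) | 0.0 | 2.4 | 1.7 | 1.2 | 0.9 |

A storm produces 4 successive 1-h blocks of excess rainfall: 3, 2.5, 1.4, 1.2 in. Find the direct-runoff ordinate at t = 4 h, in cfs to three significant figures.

Q ≈ 11.0 cfs

By discrete convolution, Q_j = Σ (P_i / 1 in) · U_{j−i}.
At t = 4 h (j=4): Q = (3/1)·0.9 + (2.5/1)·1.2 + (1.4/1)·1.7 + (1.2/1)·2.4 = 11.0 cfs.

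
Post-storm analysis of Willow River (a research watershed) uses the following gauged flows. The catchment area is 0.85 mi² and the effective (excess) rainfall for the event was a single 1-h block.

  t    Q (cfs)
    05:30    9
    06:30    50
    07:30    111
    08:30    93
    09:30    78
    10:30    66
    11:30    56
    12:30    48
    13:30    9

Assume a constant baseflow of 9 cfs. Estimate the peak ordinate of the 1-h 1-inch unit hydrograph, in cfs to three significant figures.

Direct runoff: 0.0, 41.0, 102.0, 84.0, 69.0, 57.0, 47.0, 39.0, 0.0 cfs; ΣQ_DR = 439.0 cfs, peak = 102.0 cfs.
Runoff depth d = ΣQ_DR·Δt / A = 439.0 × 3600 / (0.85 mi²) = 0.8003 in.
The 1-inch UH is the DRH scaled by (1 in)/d, so U_p = 102.0 × 1/0.8003 = 127 cfs.

U_p ≈ 127 cfs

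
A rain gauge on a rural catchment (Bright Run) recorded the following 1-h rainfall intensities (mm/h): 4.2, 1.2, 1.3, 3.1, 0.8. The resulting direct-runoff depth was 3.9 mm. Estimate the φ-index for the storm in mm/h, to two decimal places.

Only the 2 blocks with intensity above φ contribute runoff: 4.2, 3.1 mm/h.
Σ(I−φ)·Δt = d  ⇒  (4.2+3.1 − 2φ)·1 = 3.9
φ = (7.300 − 3.9/1) / 2 = 1.70 mm/h.

φ ≈ 1.70 mm/h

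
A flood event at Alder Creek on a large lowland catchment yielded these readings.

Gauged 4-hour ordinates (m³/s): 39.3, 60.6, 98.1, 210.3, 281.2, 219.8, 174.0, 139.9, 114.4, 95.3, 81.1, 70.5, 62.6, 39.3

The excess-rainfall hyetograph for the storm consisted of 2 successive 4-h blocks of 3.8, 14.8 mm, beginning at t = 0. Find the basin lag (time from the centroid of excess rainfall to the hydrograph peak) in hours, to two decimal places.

Centroid of excess rainfall: t_c = Σ P_i·t̄_i / ΣP_i = 5.1828 h (block centres at 2, 6 h).
Hydrograph peak occurs at t = 16 h, so basin lag t_L = 16 − 5.1828 = 10.82 h.

t_L ≈ 10.82 h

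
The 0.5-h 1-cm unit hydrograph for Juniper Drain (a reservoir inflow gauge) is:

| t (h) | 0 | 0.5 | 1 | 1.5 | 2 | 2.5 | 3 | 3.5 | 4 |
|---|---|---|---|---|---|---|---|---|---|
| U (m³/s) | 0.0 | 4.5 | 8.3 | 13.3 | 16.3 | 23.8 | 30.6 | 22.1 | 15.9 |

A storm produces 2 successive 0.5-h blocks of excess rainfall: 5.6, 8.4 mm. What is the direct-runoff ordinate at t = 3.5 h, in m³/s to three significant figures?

Q ≈ 38.1 m³/s

By discrete convolution, Q_j = Σ (P_i / 10 mm) · U_{j−i}.
At t = 3.5 h (j=7): Q = (5.6/10)·22.1 + (8.4/10)·30.6 = 38.1 m³/s.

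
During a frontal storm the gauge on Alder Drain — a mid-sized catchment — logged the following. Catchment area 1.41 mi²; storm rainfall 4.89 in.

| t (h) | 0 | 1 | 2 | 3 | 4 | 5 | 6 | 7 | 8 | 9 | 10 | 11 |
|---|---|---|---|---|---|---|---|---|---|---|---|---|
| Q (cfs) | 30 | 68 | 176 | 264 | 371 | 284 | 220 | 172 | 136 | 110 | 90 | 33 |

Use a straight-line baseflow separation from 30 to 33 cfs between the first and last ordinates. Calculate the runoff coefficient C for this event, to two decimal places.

C ≈ 0.35

ΣQ_DR = 1576 cfs; V = ΣQ_DR·Δt = 5.674 × 10^6 ft³.
Runoff depth d = V / A = 1.732 in.
C = d / P = 1.732 / 4.89 = 0.35.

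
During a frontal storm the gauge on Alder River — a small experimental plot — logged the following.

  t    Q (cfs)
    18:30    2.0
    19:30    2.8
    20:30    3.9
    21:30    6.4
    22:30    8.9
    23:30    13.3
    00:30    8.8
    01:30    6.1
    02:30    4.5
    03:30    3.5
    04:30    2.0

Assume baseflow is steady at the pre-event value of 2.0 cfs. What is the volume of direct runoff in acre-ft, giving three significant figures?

V ≈ 3.32 acre-ft

Direct-runoff ordinates (Q − Q_b): 0.0, 0.8, 1.9, 4.4, 6.9, 11.3, 6.8, 4.1, 2.5, 1.5, 0.0 cfs.
ΣQ_DR = 40.20 cfs.
With Δt = 1 h = 3600 s, V = ΣQ_DR · Δt = 40.20 × 3600 = 1.45 × 10^5 ft³ = 3.32 acre-ft.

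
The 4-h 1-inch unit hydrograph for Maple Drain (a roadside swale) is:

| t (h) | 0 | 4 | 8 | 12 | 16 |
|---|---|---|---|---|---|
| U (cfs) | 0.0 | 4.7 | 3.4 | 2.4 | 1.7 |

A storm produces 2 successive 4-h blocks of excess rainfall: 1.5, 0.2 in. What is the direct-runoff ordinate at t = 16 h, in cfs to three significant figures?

By discrete convolution, Q_j = Σ (P_i / 1 in) · U_{j−i}.
At t = 16 h (j=4): Q = (1.5/1)·1.7 + (0.2/1)·2.4 = 3.03 cfs.

Q ≈ 3.03 cfs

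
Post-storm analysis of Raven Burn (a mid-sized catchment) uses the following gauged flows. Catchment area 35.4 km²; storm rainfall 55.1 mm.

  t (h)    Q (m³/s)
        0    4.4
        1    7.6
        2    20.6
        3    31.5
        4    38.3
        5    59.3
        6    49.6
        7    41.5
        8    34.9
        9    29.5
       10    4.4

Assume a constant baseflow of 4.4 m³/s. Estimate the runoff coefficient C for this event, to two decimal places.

ΣQ_DR = 273.2 m³/s; V = ΣQ_DR·Δt = 9.835 × 10^5 m³.
Runoff depth d = V / A = 27.78 mm.
C = d / P = 27.78 / 55.1 = 0.50.

C ≈ 0.50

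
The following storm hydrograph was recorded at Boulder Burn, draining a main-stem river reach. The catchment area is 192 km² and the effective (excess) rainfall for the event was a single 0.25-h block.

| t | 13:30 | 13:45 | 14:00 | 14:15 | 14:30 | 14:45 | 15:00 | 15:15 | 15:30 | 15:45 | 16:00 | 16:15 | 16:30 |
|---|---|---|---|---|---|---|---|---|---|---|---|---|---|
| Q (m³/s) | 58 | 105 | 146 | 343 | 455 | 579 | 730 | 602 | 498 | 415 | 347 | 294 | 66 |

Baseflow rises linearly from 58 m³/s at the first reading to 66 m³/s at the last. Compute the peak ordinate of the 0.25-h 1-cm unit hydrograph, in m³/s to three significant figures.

Direct runoff: 0.00, 46.33, 86.67, 283.00, 394.33, 517.67, 668.00, 539.33, 434.67, 351.00, 282.33, 228.67, 0.00 m³/s; ΣQ_DR = 3832 m³/s, peak = 668.00 m³/s.
Runoff depth d = ΣQ_DR·Δt / A = 3832 × 900 / (192 km²) = 17.96 mm.
The 1-cm UH is the DRH scaled by (10 mm)/d, so U_p = 668.00 × 10/17.96 = 372 m³/s.

U_p ≈ 372 m³/s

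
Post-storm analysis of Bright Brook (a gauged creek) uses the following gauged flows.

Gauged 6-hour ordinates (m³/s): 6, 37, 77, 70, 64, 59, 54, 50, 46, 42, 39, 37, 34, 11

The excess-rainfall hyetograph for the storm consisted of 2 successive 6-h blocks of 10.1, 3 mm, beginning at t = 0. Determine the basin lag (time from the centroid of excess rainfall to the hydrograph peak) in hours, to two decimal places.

Centroid of excess rainfall: t_c = Σ P_i·t̄_i / ΣP_i = 4.3740 h (block centres at 3, 9 h).
Hydrograph peak occurs at t = 12 h, so basin lag t_L = 12 − 4.3740 = 7.63 h.

t_L ≈ 7.63 h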